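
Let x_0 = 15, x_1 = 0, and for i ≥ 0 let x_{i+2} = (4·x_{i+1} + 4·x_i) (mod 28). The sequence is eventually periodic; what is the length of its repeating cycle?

We have x_0 = 15,  x_1 = 0,  x_2 = 4,  x_3 = 16,  x_4 = 24,  x_5 = 20,  x_6 = 8,  x_7 = 0,  x_8 = 4.
Since (x_7, x_8) = (x_1, x_2) = (0, 4) (two consecutive terms determine the rest), the sequence is eventually periodic: after a pre-period of length 1 it cycles with period 6.

6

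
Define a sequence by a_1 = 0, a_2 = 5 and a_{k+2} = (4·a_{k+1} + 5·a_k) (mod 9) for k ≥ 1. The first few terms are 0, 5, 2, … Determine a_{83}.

We have a_1 = 0; a_2 = 5; a_3 = 2; a_4 = 6; a_5 = 7; a_6 = 4; a_7 = 6; a_8 = 8; a_9 = 8; a_{10} = 0; a_{11} = 4; a_{12} = 7; a_{13} = 3; a_{14} = 2; a_{15} = 5; a_{16} = 3; a_{17} = 1; a_{18} = 1; a_{19} = 0; a_{20} = 5.
Since (a_{19}, a_{20}) = (a_1, a_2) = (0, 5) (two consecutive terms determine the rest), the sequence is periodic with period 18.
So a_{83} = a_{1 + ((83-1) mod 18)} = a_{11} = 4.

4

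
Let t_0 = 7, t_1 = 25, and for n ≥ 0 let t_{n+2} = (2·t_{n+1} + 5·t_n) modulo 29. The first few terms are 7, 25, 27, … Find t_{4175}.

Listing terms: t_0 = 7,  t_1 = 25,  t_2 = 27,  t_3 = 5,  t_4 = 0,  t_5 = 25,  t_6 = 21,  t_7 = 22,  t_8 = 4,  t_9 = 2,  t_{10} = 24,  t_{11} = 0,  t_{12} = 4,  t_{13} = 8,  t_{14} = 7,  t_{15} = 25.
The sequence repeats with period 14.
So t_{4175} = t_{0 + ((4175-0) mod 14)} = t_3 = 5.

5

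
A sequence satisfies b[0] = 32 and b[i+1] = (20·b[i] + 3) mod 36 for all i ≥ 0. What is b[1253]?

19

Computing terms: b[0] = 32, b[1] = 31, b[2] = 11, b[3] = 7, b[4] = 35, b[5] = 19, b[6] = 23, b[7] = 31.
Since b[7] = b[1] = 31, the sequence is eventually periodic: after a pre-period of length 1 it cycles with period 6.
For i ≥ 1, b[i] depends only on (i - 1) mod 6. (1253 - 1) mod 6 = 4, so b[1253] = b[5] = 19.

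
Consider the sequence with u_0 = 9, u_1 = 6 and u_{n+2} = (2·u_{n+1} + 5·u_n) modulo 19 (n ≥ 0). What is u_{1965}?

Listing terms: u_0 = 9, u_1 = 6, u_2 = 0, u_3 = 11, u_4 = 3, u_5 = 4, u_6 = 4, u_7 = 9, u_8 = 0, u_9 = 7, u_{10} = 14, u_{11} = 6, u_{12} = 6, u_{13} = 4, u_{14} = 0, u_{15} = 1, u_{16} = 2, u_{17} = 9, u_{18} = 9, u_{19} = 6.
The sequence repeats with period 18.
So u_{1965} = u_{0 + ((1965-0) mod 18)} = u_3 = 11.

11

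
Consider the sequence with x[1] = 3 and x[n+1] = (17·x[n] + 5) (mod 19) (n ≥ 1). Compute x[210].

7

We have x[1] = 3; x[2] = 18; x[3] = 7; x[4] = 10; x[5] = 4; x[6] = 16; x[7] = 11; x[8] = 2; x[9] = 1; x[10] = 3.
The sequence repeats with period 9.
(210 - 1) mod 9 = 2, so x[210] = x[3] = 7.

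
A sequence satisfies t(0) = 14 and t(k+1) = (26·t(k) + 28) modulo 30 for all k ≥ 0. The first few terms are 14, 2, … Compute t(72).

We have t(0) = 14,  t(1) = 2,  t(2) = 20,  t(3) = 8,  t(4) = 26,  t(5) = 14.
The sequence repeats with period 5.
So t(72) = t(0 + ((72-0) mod 5)) = t(2) = 20.

20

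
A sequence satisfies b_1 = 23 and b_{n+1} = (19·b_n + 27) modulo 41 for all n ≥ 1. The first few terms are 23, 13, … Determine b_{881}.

We have b_1 = 23,  b_2 = 13,  b_3 = 28,  b_4 = 26,  b_5 = 29,  b_6 = 4,  b_7 = 21,  b_8 = 16,  b_9 = 3,  b_{10} = 2,  b_{11} = 24,  b_{12} = 32,  b_{13} = 20,  b_{14} = 38,  b_{15} = 11,  b_{16} = 31,  b_{17} = 1,  b_{18} = 5,  b_{19} = 40,  b_{20} = 8,  b_{21} = 15,  b_{22} = 25,  b_{23} = 10,  b_{24} = 12,  b_{25} = 9,  b_{26} = 34,  b_{27} = 17,  b_{28} = 22,  b_{29} = 35,  b_{30} = 36,  b_{31} = 14,  b_{32} = 6,  b_{33} = 18,  b_{34} = 0,  b_{35} = 27,  b_{36} = 7,  b_{37} = 37,  b_{38} = 33,  b_{39} = 39,  b_{40} = 30,  b_{41} = 23.
Since b_{41} = b_1 = 23, the sequence is periodic with period 40.
(881 - 1) mod 40 = 0, so b_{881} = b_1 = 23.

23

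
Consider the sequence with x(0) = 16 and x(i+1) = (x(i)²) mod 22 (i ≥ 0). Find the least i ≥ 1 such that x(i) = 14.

1

We have x(0) = 16, x(1) = 14, x(2) = 20, x(3) = 4, x(4) = 16.
Since x(4) = x(0) = 16, the sequence is periodic with period 4.
The value 14 first appears (with i ≥ 1) at x(1).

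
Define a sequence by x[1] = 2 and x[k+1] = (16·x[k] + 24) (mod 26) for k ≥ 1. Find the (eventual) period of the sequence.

Computing terms: x[1] = 2,  x[2] = 4,  x[3] = 10,  x[4] = 2.
Since x[4] = x[1] = 2, the sequence is periodic with period 3.

3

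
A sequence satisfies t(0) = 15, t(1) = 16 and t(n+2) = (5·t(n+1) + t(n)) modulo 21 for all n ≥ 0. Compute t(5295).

1

t(0) = 15, t(1) = 16, t(2) = 11, t(3) = 8, t(4) = 9, t(5) = 11, t(6) = 1, t(7) = 16, t(8) = 18, t(9) = 1, t(10) = 2, t(11) = 11, t(12) = 15, t(13) = 2, t(14) = 4, t(15) = 1, t(16) = 9, t(17) = 4, t(18) = 8, t(19) = 2, t(20) = 18, t(21) = 8, t(22) = 16, t(23) = 4, t(24) = 15, t(25) = 16.
The sequence repeats with period 24.
(5295 - 0) mod 24 = 15, so t(5295) = t(15) = 1.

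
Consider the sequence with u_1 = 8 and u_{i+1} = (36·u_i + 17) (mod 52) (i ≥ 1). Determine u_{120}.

Computing terms: u_1 = 8,  u_2 = 45,  u_3 = 25,  u_4 = 33,  u_5 = 9,  u_6 = 29,  u_7 = 21,  u_8 = 45.
Since u_8 = u_2 = 45, the sequence is eventually periodic: after a pre-period of length 1 it cycles with period 6.
For i ≥ 2, u_i depends only on (i - 2) mod 6. (120 - 2) mod 6 = 4, so u_{120} = u_6 = 29.

29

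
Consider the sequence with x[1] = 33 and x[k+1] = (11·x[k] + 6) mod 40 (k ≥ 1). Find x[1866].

33

x[1] = 33,  x[2] = 9,  x[3] = 25,  x[4] = 1,  x[5] = 17,  x[6] = 33.
Since x[6] = x[1] = 33, the sequence is periodic with period 5.
So x[1866] = x[1 + ((1866-1) mod 5)] = x[1] = 33.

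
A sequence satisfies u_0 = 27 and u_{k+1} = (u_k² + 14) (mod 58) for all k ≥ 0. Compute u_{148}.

47

u_0 = 27, u_1 = 47, u_2 = 19, u_3 = 27.
Since u_3 = u_0 = 27, the sequence is periodic with period 3.
So u_{148} = u_{0 + ((148-0) mod 3)} = u_1 = 47.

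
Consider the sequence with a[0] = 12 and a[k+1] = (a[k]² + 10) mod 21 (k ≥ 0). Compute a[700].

We have a[0] = 12,  a[1] = 7,  a[2] = 17,  a[3] = 5,  a[4] = 14,  a[5] = 17.
Since a[5] = a[2] = 17, the sequence is eventually periodic: after a pre-period of length 2 it cycles with period 3.
For k ≥ 2, a[k] depends only on (k - 2) mod 3. (700 - 2) mod 3 = 2, so a[700] = a[4] = 14.

14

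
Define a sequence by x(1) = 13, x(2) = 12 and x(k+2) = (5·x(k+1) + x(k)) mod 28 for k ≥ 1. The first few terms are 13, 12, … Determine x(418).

x(1) = 13; x(2) = 12; x(3) = 17; x(4) = 13; x(5) = 26; x(6) = 3; x(7) = 13; x(8) = 12.
Since (x(7), x(8)) = (x(1), x(2)) = (13, 12) (two consecutive terms determine the rest), the sequence is periodic with period 6.
So x(418) = x(1 + ((418-1) mod 6)) = x(4) = 13.

13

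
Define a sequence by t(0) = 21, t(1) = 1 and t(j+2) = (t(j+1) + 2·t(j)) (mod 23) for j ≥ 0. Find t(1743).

We have t(0) = 21; t(1) = 1; t(2) = 20; t(3) = 22; t(4) = 16; t(5) = 14; t(6) = 0; t(7) = 5; t(8) = 5; t(9) = 15; t(10) = 2; t(11) = 9; t(12) = 13; t(13) = 8; t(14) = 11; t(15) = 4; t(16) = 3; t(17) = 11; t(18) = 17; t(19) = 16; t(20) = 4; t(21) = 13; t(22) = 21; t(23) = 1.
The sequence repeats with period 22.
(1743 - 0) mod 22 = 5, so t(1743) = t(5) = 14.

14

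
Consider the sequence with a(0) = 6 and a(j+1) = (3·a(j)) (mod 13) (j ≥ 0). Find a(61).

a(0) = 6,  a(1) = 5,  a(2) = 2,  a(3) = 6.
The sequence repeats with period 3.
So a(61) = a(0 + ((61-0) mod 3)) = a(1) = 5.

5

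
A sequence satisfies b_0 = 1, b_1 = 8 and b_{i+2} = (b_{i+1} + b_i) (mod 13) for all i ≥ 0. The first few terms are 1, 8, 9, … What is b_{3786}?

Computing terms: b_0 = 1,  b_1 = 8,  b_2 = 9,  b_3 = 4,  b_4 = 0,  b_5 = 4,  b_6 = 4,  b_7 = 8,  b_8 = 12,  b_9 = 7,  b_{10} = 6,  b_{11} = 0,  b_{12} = 6,  b_{13} = 6,  b_{14} = 12,  b_{15} = 5,  b_{16} = 4,  b_{17} = 9,  b_{18} = 0,  b_{19} = 9,  b_{20} = 9,  b_{21} = 5,  b_{22} = 1,  b_{23} = 6,  b_{24} = 7,  b_{25} = 0,  b_{26} = 7,  b_{27} = 7,  b_{28} = 1,  b_{29} = 8.
The sequence repeats with period 28.
(3786 - 0) mod 28 = 6, so b_{3786} = b_6 = 4.

4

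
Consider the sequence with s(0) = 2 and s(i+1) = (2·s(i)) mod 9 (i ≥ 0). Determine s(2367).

Computing terms: s(0) = 2; s(1) = 4; s(2) = 8; s(3) = 7; s(4) = 5; s(5) = 1; s(6) = 2.
Since s(6) = s(0) = 2, the sequence is periodic with period 6.
(2367 - 0) mod 6 = 3, so s(2367) = s(3) = 7.

7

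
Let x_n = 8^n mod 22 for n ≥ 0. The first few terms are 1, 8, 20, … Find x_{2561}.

8

x_0 = 1, x_1 = 8, x_2 = 20, x_3 = 6, x_4 = 4, x_5 = 10, x_6 = 14, x_7 = 2, x_8 = 16, x_9 = 18, x_{10} = 12, x_{11} = 8.
Since x_{11} = x_1 = 8, the sequence is eventually periodic: after a pre-period of length 1 it cycles with period 10.
For n ≥ 1, x_n depends only on (n - 1) mod 10. (2561 - 1) mod 10 = 0, so x_{2561} = x_1 = 8.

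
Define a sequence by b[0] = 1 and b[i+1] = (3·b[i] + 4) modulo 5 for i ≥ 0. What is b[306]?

0

b[0] = 1, b[1] = 2, b[2] = 0, b[3] = 4, b[4] = 1.
The sequence repeats with period 4.
So b[306] = b[0 + ((306-0) mod 4)] = b[2] = 0.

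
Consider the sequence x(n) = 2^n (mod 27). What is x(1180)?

x(0) = 1,  x(1) = 2,  x(2) = 4,  x(3) = 8,  x(4) = 16,  x(5) = 5,  x(6) = 10,  x(7) = 20,  x(8) = 13,  x(9) = 26,  x(10) = 25,  x(11) = 23,  x(12) = 19,  x(13) = 11,  x(14) = 22,  x(15) = 17,  x(16) = 7,  x(17) = 14,  x(18) = 1.
The sequence repeats with period 18.
(1180 - 0) mod 18 = 10, so x(1180) = x(10) = 25.

25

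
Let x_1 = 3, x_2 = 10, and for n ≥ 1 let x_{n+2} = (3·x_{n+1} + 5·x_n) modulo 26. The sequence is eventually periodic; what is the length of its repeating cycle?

12

Listing terms: x_1 = 3; x_2 = 10; x_3 = 19; x_4 = 3; x_5 = 0; x_6 = 15; x_7 = 19; x_8 = 2; x_9 = 23; x_{10} = 1; x_{11} = 14; x_{12} = 21; x_{13} = 3; x_{14} = 10.
Since (x_{13}, x_{14}) = (x_1, x_2) = (3, 10) (two consecutive terms determine the rest), the sequence is periodic with period 12.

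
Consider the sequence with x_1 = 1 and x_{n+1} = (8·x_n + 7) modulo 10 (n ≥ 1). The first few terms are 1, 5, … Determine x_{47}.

7

x_1 = 1,  x_2 = 5,  x_3 = 7,  x_4 = 3,  x_5 = 1.
Since x_5 = x_1 = 1, the sequence is periodic with period 4.
So x_{47} = x_{1 + ((47-1) mod 4)} = x_3 = 7.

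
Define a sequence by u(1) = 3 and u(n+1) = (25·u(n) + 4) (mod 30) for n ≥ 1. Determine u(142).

9

We have u(1) = 3, u(2) = 19, u(3) = 29, u(4) = 9, u(5) = 19.
Since u(5) = u(2) = 19, the sequence is eventually periodic: after a pre-period of length 1 it cycles with period 3.
For n ≥ 2, u(n) depends only on (n - 2) mod 3. (142 - 2) mod 3 = 2, so u(142) = u(4) = 9.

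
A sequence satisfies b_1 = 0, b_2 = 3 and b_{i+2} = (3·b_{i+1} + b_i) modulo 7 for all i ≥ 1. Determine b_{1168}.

3

b_1 = 0,  b_2 = 3,  b_3 = 2,  b_4 = 2,  b_5 = 1,  b_6 = 5,  b_7 = 2,  b_8 = 4,  b_9 = 0,  b_{10} = 4,  b_{11} = 5,  b_{12} = 5,  b_{13} = 6,  b_{14} = 2,  b_{15} = 5,  b_{16} = 3,  b_{17} = 0,  b_{18} = 3.
Since (b_{17}, b_{18}) = (b_1, b_2) = (0, 3) (two consecutive terms determine the rest), the sequence is periodic with period 16.
(1168 - 1) mod 16 = 15, so b_{1168} = b_{16} = 3.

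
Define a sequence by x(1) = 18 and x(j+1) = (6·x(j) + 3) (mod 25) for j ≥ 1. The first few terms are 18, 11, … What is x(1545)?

0

We have x(1) = 18; x(2) = 11; x(3) = 19; x(4) = 17; x(5) = 5; x(6) = 8; x(7) = 1; x(8) = 9; x(9) = 7; x(10) = 20; x(11) = 23; x(12) = 16; x(13) = 24; x(14) = 22; x(15) = 10; x(16) = 13; x(17) = 6; x(18) = 14; x(19) = 12; x(20) = 0; x(21) = 3; x(22) = 21; x(23) = 4; x(24) = 2; x(25) = 15; x(26) = 18.
The sequence repeats with period 25.
(1545 - 1) mod 25 = 19, so x(1545) = x(20) = 0.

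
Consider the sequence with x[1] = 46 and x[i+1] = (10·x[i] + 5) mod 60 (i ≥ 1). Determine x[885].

Computing terms: x[1] = 46, x[2] = 45, x[3] = 35, x[4] = 55, x[5] = 15, x[6] = 35.
Since x[6] = x[3] = 35, the sequence is eventually periodic: after a pre-period of length 2 it cycles with period 3.
For i ≥ 3, x[i] depends only on (i - 3) mod 3. (885 - 3) mod 3 = 0, so x[885] = x[3] = 35.

35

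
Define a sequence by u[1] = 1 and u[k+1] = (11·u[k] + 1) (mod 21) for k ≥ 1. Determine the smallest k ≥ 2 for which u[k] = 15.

Computing terms: u[1] = 1,  u[2] = 12,  u[3] = 7,  u[4] = 15,  u[5] = 19,  u[6] = 0,  u[7] = 1.
Since u[7] = u[1] = 1, the sequence is periodic with period 6.
The value 15 first appears (with k ≥ 2) at u[4].

4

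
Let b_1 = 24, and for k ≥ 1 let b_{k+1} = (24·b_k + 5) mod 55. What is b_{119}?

49

b_1 = 24; b_2 = 31; b_3 = 34; b_4 = 51; b_5 = 19; b_6 = 21; b_7 = 14; b_8 = 11; b_9 = 49; b_{10} = 26; b_{11} = 24.
The sequence repeats with period 10.
So b_{119} = b_{1 + ((119-1) mod 10)} = b_9 = 49.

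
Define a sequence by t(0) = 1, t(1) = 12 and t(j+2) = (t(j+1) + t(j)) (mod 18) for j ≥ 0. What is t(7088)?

We have t(0) = 1, t(1) = 12, t(2) = 13, t(3) = 7, t(4) = 2, t(5) = 9, t(6) = 11, t(7) = 2, t(8) = 13, t(9) = 15, t(10) = 10, t(11) = 7, t(12) = 17, t(13) = 6, t(14) = 5, t(15) = 11, t(16) = 16, t(17) = 9, t(18) = 7, t(19) = 16, t(20) = 5, t(21) = 3, t(22) = 8, t(23) = 11, t(24) = 1, t(25) = 12.
Since (t(24), t(25)) = (t(0), t(1)) = (1, 12) (two consecutive terms determine the rest), the sequence is periodic with period 24.
(7088 - 0) mod 24 = 8, so t(7088) = t(8) = 13.

13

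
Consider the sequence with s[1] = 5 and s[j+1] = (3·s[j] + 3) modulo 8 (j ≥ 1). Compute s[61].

5

s[1] = 5, s[2] = 2, s[3] = 1, s[4] = 6, s[5] = 5.
Since s[5] = s[1] = 5, the sequence is periodic with period 4.
(61 - 1) mod 4 = 0, so s[61] = s[1] = 5.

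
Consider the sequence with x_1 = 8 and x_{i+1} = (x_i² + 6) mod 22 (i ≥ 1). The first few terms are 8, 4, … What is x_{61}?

10

We have x_1 = 8,  x_2 = 4,  x_3 = 0,  x_4 = 6,  x_5 = 20,  x_6 = 10,  x_7 = 18,  x_8 = 0.
Since x_8 = x_3 = 0, the sequence is eventually periodic: after a pre-period of length 2 it cycles with period 5.
For i ≥ 3, x_i depends only on (i - 3) mod 5. (61 - 3) mod 5 = 3, so x_{61} = x_6 = 10.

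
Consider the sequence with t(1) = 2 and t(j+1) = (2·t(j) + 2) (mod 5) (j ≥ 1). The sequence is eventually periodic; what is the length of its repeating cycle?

Computing terms: t(1) = 2,  t(2) = 1,  t(3) = 4,  t(4) = 0,  t(5) = 2.
Since t(5) = t(1) = 2, the sequence is periodic with period 4.

4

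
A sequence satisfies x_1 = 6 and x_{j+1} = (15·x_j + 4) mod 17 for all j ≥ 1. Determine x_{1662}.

5

We have x_1 = 6, x_2 = 9, x_3 = 3, x_4 = 15, x_5 = 8, x_6 = 5, x_7 = 11, x_8 = 16, x_9 = 6.
Since x_9 = x_1 = 6, the sequence is periodic with period 8.
(1662 - 1) mod 8 = 5, so x_{1662} = x_6 = 5.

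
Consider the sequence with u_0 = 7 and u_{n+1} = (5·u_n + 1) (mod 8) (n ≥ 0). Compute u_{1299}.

Listing terms: u_0 = 7,  u_1 = 4,  u_2 = 5,  u_3 = 2,  u_4 = 3,  u_5 = 0,  u_6 = 1,  u_7 = 6,  u_8 = 7.
The sequence repeats with period 8.
(1299 - 0) mod 8 = 3, so u_{1299} = u_3 = 2.

2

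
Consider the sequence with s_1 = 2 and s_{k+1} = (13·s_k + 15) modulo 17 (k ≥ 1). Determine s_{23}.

s_1 = 2; s_2 = 7; s_3 = 4; s_4 = 16; s_5 = 2.
The sequence repeats with period 4.
(23 - 1) mod 4 = 2, so s_{23} = s_3 = 4.

4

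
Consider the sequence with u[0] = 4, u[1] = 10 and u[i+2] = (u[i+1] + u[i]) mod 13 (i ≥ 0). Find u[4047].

3

Computing terms: u[0] = 4; u[1] = 10; u[2] = 1; u[3] = 11; u[4] = 12; u[5] = 10; u[6] = 9; u[7] = 6; u[8] = 2; u[9] = 8; u[10] = 10; u[11] = 5; u[12] = 2; u[13] = 7; u[14] = 9; u[15] = 3; u[16] = 12; u[17] = 2; u[18] = 1; u[19] = 3; u[20] = 4; u[21] = 7; u[22] = 11; u[23] = 5; u[24] = 3; u[25] = 8; u[26] = 11; u[27] = 6; u[28] = 4; u[29] = 10.
The sequence repeats with period 28.
So u[4047] = u[0 + ((4047-0) mod 28)] = u[15] = 3.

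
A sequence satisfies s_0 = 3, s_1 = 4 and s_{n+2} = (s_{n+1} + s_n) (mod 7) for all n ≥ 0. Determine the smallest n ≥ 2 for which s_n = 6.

We have s_0 = 3,  s_1 = 4,  s_2 = 0,  s_3 = 4,  s_4 = 4,  s_5 = 1,  s_6 = 5,  s_7 = 6,  s_8 = 4,  s_9 = 3,  s_{10} = 0,  s_{11} = 3,  s_{12} = 3,  s_{13} = 6,  s_{14} = 2,  s_{15} = 1,  s_{16} = 3,  s_{17} = 4.
Since (s_{16}, s_{17}) = (s_0, s_1) = (3, 4) (two consecutive terms determine the rest), the sequence is periodic with period 16.
The value 6 first appears (with n ≥ 2) at s_7.

7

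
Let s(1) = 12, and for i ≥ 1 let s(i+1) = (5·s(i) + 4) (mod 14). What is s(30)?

s(1) = 12; s(2) = 8; s(3) = 2; s(4) = 0; s(5) = 4; s(6) = 10; s(7) = 12.
The sequence repeats with period 6.
So s(30) = s(1 + ((30-1) mod 6)) = s(6) = 10.

10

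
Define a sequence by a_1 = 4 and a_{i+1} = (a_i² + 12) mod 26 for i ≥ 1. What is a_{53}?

a_1 = 4,  a_2 = 2,  a_3 = 16,  a_4 = 8,  a_5 = 24,  a_6 = 16.
Since a_6 = a_3 = 16, the sequence is eventually periodic: after a pre-period of length 2 it cycles with period 3.
For i ≥ 3, a_i depends only on (i - 3) mod 3. (53 - 3) mod 3 = 2, so a_{53} = a_5 = 24.

24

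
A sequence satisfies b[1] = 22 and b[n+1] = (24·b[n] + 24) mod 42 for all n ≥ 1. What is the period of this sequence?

6

Listing terms: b[1] = 22, b[2] = 6, b[3] = 0, b[4] = 24, b[5] = 12, b[6] = 18, b[7] = 36, b[8] = 6.
Since b[8] = b[2] = 6, the sequence is eventually periodic: after a pre-period of length 1 it cycles with period 6.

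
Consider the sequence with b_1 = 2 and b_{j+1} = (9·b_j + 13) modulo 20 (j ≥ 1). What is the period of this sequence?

b_1 = 2,  b_2 = 11,  b_3 = 12,  b_4 = 1,  b_5 = 2.
Since b_5 = b_1 = 2, the sequence is periodic with period 4.

4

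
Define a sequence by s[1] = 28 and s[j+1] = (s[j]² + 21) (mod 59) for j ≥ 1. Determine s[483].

19

Computing terms: s[1] = 28,  s[2] = 38,  s[3] = 49,  s[4] = 3,  s[5] = 30,  s[6] = 36,  s[7] = 19,  s[8] = 28.
The sequence repeats with period 7.
(483 - 1) mod 7 = 6, so s[483] = s[7] = 19.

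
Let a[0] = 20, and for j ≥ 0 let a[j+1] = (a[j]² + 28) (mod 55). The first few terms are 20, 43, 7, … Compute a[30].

42

Computing terms: a[0] = 20; a[1] = 43; a[2] = 7; a[3] = 22; a[4] = 17; a[5] = 42; a[6] = 32; a[7] = 7.
Since a[7] = a[2] = 7, the sequence is eventually periodic: after a pre-period of length 2 it cycles with period 5.
For j ≥ 2, a[j] depends only on (j - 2) mod 5. (30 - 2) mod 5 = 3, so a[30] = a[5] = 42.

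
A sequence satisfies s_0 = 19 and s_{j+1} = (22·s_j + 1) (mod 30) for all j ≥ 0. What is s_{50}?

Computing terms: s_0 = 19,  s_1 = 29,  s_2 = 9,  s_3 = 19.
Since s_3 = s_0 = 19, the sequence is periodic with period 3.
(50 - 0) mod 3 = 2, so s_{50} = s_2 = 9.

9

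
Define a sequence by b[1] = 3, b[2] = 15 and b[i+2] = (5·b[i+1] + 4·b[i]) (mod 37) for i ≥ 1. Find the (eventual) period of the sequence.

36

b[1] = 3; b[2] = 15; b[3] = 13; b[4] = 14; b[5] = 11; b[6] = 0; b[7] = 7; b[8] = 35; b[9] = 18; b[10] = 8; b[11] = 1; b[12] = 0; b[13] = 4; b[14] = 20; b[15] = 5; b[16] = 31; b[17] = 27; b[18] = 0; b[19] = 34; b[20] = 22; b[21] = 24; b[22] = 23; b[23] = 26; b[24] = 0; b[25] = 30; b[26] = 2; b[27] = 19; b[28] = 29; b[29] = 36; b[30] = 0; b[31] = 33; b[32] = 17; b[33] = 32; b[34] = 6; b[35] = 10; b[36] = 0; b[37] = 3; b[38] = 15.
Since (b[37], b[38]) = (b[1], b[2]) = (3, 15) (two consecutive terms determine the rest), the sequence is periodic with period 36.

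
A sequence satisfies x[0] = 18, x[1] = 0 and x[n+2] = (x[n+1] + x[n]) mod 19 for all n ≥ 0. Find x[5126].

14

Computing terms: x[0] = 18; x[1] = 0; x[2] = 18; x[3] = 18; x[4] = 17; x[5] = 16; x[6] = 14; x[7] = 11; x[8] = 6; x[9] = 17; x[10] = 4; x[11] = 2; x[12] = 6; x[13] = 8; x[14] = 14; x[15] = 3; x[16] = 17; x[17] = 1; x[18] = 18; x[19] = 0.
The sequence repeats with period 18.
So x[5126] = x[0 + ((5126-0) mod 18)] = x[14] = 14.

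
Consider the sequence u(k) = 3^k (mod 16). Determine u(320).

1

Listing terms: u(1) = 3, u(2) = 9, u(3) = 11, u(4) = 1, u(5) = 3.
Since u(5) = u(1) = 3, the sequence is periodic with period 4.
(320 - 1) mod 4 = 3, so u(320) = u(4) = 1.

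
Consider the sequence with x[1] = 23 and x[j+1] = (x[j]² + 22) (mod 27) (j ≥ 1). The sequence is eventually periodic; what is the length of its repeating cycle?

x[1] = 23,  x[2] = 11,  x[3] = 8,  x[4] = 5,  x[5] = 20,  x[6] = 17,  x[7] = 14,  x[8] = 2,  x[9] = 26,  x[10] = 23.
The sequence repeats with period 9.

9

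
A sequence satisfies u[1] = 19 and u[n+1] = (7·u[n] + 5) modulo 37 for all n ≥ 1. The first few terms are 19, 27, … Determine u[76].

We have u[1] = 19; u[2] = 27; u[3] = 9; u[4] = 31; u[5] = 0; u[6] = 5; u[7] = 3; u[8] = 26; u[9] = 2; u[10] = 19.
Since u[10] = u[1] = 19, the sequence is periodic with period 9.
(76 - 1) mod 9 = 3, so u[76] = u[4] = 31.

31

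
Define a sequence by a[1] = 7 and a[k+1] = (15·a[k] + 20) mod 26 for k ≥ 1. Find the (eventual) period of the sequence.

a[1] = 7; a[2] = 21; a[3] = 23; a[4] = 1; a[5] = 9; a[6] = 25; a[7] = 5; a[8] = 17; a[9] = 15; a[10] = 11; a[11] = 3; a[12] = 13; a[13] = 7.
The sequence repeats with period 12.

12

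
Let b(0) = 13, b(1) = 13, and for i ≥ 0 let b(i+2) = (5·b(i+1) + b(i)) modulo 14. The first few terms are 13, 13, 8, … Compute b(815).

4

Computing terms: b(0) = 13, b(1) = 13, b(2) = 8, b(3) = 11, b(4) = 7, b(5) = 4, b(6) = 13, b(7) = 13.
Since (b(6), b(7)) = (b(0), b(1)) = (13, 13) (two consecutive terms determine the rest), the sequence is periodic with period 6.
(815 - 0) mod 6 = 5, so b(815) = b(5) = 4.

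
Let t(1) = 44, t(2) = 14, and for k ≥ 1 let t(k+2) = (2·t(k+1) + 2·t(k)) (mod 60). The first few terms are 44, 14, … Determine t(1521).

8

Computing terms: t(1) = 44, t(2) = 14, t(3) = 56, t(4) = 20, t(5) = 32, t(6) = 44, t(7) = 32, t(8) = 32, t(9) = 8, t(10) = 20, t(11) = 56, t(12) = 32, t(13) = 56, t(14) = 56, t(15) = 44, t(16) = 20, t(17) = 8, t(18) = 56, t(19) = 8, t(20) = 8, t(21) = 32, t(22) = 20, t(23) = 44, t(24) = 8, t(25) = 44, t(26) = 44, t(27) = 56, t(28) = 20.
Since (t(27), t(28)) = (t(3), t(4)) = (56, 20) (two consecutive terms determine the rest), the sequence is eventually periodic: after a pre-period of length 2 it cycles with period 24.
For k ≥ 3, t(k) depends only on (k - 3) mod 24. (1521 - 3) mod 24 = 6, so t(1521) = t(9) = 8.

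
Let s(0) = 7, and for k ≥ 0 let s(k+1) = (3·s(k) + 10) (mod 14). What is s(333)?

Computing terms: s(0) = 7,  s(1) = 3,  s(2) = 5,  s(3) = 11,  s(4) = 1,  s(5) = 13,  s(6) = 7.
The sequence repeats with period 6.
So s(333) = s(0 + ((333-0) mod 6)) = s(3) = 11.

11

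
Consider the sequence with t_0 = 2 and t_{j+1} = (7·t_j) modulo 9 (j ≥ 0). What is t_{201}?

We have t_0 = 2, t_1 = 5, t_2 = 8, t_3 = 2.
Since t_3 = t_0 = 2, the sequence is periodic with period 3.
(201 - 0) mod 3 = 0, so t_{201} = t_0 = 2.

2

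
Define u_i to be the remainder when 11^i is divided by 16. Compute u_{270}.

9

Listing terms: u_0 = 1, u_1 = 11, u_2 = 9, u_3 = 3, u_4 = 1.
Since u_4 = u_0 = 1, the sequence is periodic with period 4.
(270 - 0) mod 4 = 2, so u_{270} = u_2 = 9.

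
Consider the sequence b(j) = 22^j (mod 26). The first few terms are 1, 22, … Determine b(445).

22

Listing terms: b(0) = 1, b(1) = 22, b(2) = 16, b(3) = 14, b(4) = 22.
Since b(4) = b(1) = 22, the sequence is eventually periodic: after a pre-period of length 1 it cycles with period 3.
For j ≥ 1, b(j) depends only on (j - 1) mod 3. (445 - 1) mod 3 = 0, so b(445) = b(1) = 22.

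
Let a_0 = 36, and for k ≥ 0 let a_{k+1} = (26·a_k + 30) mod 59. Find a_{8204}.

28

Listing terms: a_0 = 36,  a_1 = 22,  a_2 = 12,  a_3 = 47,  a_4 = 13,  a_5 = 14,  a_6 = 40,  a_7 = 8,  a_8 = 2,  a_9 = 23,  a_{10} = 38,  a_{11} = 15,  a_{12} = 7,  a_{13} = 35,  a_{14} = 55,  a_{15} = 44,  a_{16} = 53,  a_{17} = 51,  a_{18} = 58,  a_{19} = 4,  a_{20} = 16,  a_{21} = 33,  a_{22} = 3,  a_{23} = 49,  a_{24} = 6,  a_{25} = 9,  a_{26} = 28,  a_{27} = 50,  a_{28} = 32,  a_{29} = 36.
The sequence repeats with period 29.
(8204 - 0) mod 29 = 26, so a_{8204} = a_{26} = 28.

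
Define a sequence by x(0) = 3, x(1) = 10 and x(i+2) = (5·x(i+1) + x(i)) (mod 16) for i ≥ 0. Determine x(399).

We have x(0) = 3, x(1) = 10, x(2) = 5, x(3) = 3, x(4) = 4, x(5) = 7, x(6) = 7, x(7) = 10, x(8) = 9, x(9) = 7, x(10) = 12, x(11) = 3, x(12) = 11, x(13) = 10, x(14) = 13, x(15) = 11, x(16) = 4, x(17) = 15, x(18) = 15, x(19) = 10, x(20) = 1, x(21) = 15, x(22) = 12, x(23) = 11, x(24) = 3, x(25) = 10.
Since (x(24), x(25)) = (x(0), x(1)) = (3, 10) (two consecutive terms determine the rest), the sequence is periodic with period 24.
So x(399) = x(0 + ((399-0) mod 24)) = x(15) = 11.

11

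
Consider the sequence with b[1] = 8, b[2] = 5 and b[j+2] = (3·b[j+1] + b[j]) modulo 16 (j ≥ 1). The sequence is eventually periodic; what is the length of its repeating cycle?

Listing terms: b[1] = 8,  b[2] = 5,  b[3] = 7,  b[4] = 10,  b[5] = 5,  b[6] = 9,  b[7] = 0,  b[8] = 9,  b[9] = 11,  b[10] = 10,  b[11] = 9,  b[12] = 5,  b[13] = 8,  b[14] = 13,  b[15] = 15,  b[16] = 10,  b[17] = 13,  b[18] = 1,  b[19] = 0,  b[20] = 1,  b[21] = 3,  b[22] = 10,  b[23] = 1,  b[24] = 13,  b[25] = 8,  b[26] = 5.
The sequence repeats with period 24.

24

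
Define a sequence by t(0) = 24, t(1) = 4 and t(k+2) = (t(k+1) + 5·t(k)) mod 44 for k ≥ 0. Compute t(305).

12

Listing terms: t(0) = 24; t(1) = 4; t(2) = 36; t(3) = 12; t(4) = 16; t(5) = 32; t(6) = 24; t(7) = 8; t(8) = 40; t(9) = 36; t(10) = 16; t(11) = 20; t(12) = 12; t(13) = 24; t(14) = 40; t(15) = 28; t(16) = 8; t(17) = 16; t(18) = 12; t(19) = 4; t(20) = 20; t(21) = 40; t(22) = 8; t(23) = 32; t(24) = 28; t(25) = 12; t(26) = 20; t(27) = 36; t(28) = 4; t(29) = 8; t(30) = 28; t(31) = 24; t(32) = 32; t(33) = 20; t(34) = 4; t(35) = 16; t(36) = 36; t(37) = 28; t(38) = 32; t(39) = 40; t(40) = 24; t(41) = 4.
The sequence repeats with period 40.
(305 - 0) mod 40 = 25, so t(305) = t(25) = 12.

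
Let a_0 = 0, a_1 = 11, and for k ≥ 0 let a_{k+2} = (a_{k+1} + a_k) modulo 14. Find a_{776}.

7

Listing terms: a_0 = 0,  a_1 = 11,  a_2 = 11,  a_3 = 8,  a_4 = 5,  a_5 = 13,  a_6 = 4,  a_7 = 3,  a_8 = 7,  a_9 = 10,  a_{10} = 3,  a_{11} = 13,  a_{12} = 2,  a_{13} = 1,  a_{14} = 3,  a_{15} = 4,  a_{16} = 7,  a_{17} = 11,  a_{18} = 4,  a_{19} = 1,  a_{20} = 5,  a_{21} = 6,  a_{22} = 11,  a_{23} = 3,  a_{24} = 0,  a_{25} = 3,  a_{26} = 3,  a_{27} = 6,  a_{28} = 9,  a_{29} = 1,  a_{30} = 10,  a_{31} = 11,  a_{32} = 7,  a_{33} = 4,  a_{34} = 11,  a_{35} = 1,  a_{36} = 12,  a_{37} = 13,  a_{38} = 11,  a_{39} = 10,  a_{40} = 7,  a_{41} = 3,  a_{42} = 10,  a_{43} = 13,  a_{44} = 9,  a_{45} = 8,  a_{46} = 3,  a_{47} = 11,  a_{48} = 0,  a_{49} = 11.
Since (a_{48}, a_{49}) = (a_0, a_1) = (0, 11) (two consecutive terms determine the rest), the sequence is periodic with period 48.
So a_{776} = a_{0 + ((776-0) mod 48)} = a_8 = 7.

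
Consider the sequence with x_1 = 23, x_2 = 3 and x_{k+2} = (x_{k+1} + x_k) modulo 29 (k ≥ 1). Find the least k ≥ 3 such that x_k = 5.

x_1 = 23,  x_2 = 3,  x_3 = 26,  x_4 = 0,  x_5 = 26,  x_6 = 26,  x_7 = 23,  x_8 = 20,  x_9 = 14,  x_{10} = 5,  x_{11} = 19,  x_{12} = 24,  x_{13} = 14,  x_{14} = 9,  x_{15} = 23,  x_{16} = 3.
The sequence repeats with period 14.
The value 5 first appears (with k ≥ 3) at x_{10}.

10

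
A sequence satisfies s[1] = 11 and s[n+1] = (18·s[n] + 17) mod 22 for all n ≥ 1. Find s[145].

s[1] = 11; s[2] = 17; s[3] = 15; s[4] = 1; s[5] = 13; s[6] = 9; s[7] = 3; s[8] = 5; s[9] = 19; s[10] = 7; s[11] = 11.
The sequence repeats with period 10.
(145 - 1) mod 10 = 4, so s[145] = s[5] = 13.

13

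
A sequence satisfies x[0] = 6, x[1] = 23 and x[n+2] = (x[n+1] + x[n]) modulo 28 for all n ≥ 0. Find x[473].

Computing terms: x[0] = 6,  x[1] = 23,  x[2] = 1,  x[3] = 24,  x[4] = 25,  x[5] = 21,  x[6] = 18,  x[7] = 11,  x[8] = 1,  x[9] = 12,  x[10] = 13,  x[11] = 25,  x[12] = 10,  x[13] = 7,  x[14] = 17,  x[15] = 24,  x[16] = 13,  x[17] = 9,  x[18] = 22,  x[19] = 3,  x[20] = 25,  x[21] = 0,  x[22] = 25,  x[23] = 25,  x[24] = 22,  x[25] = 19,  x[26] = 13,  x[27] = 4,  x[28] = 17,  x[29] = 21,  x[30] = 10,  x[31] = 3,  x[32] = 13,  x[33] = 16,  x[34] = 1,  x[35] = 17,  x[36] = 18,  x[37] = 7,  x[38] = 25,  x[39] = 4,  x[40] = 1,  x[41] = 5,  x[42] = 6,  x[43] = 11,  x[44] = 17,  x[45] = 0,  x[46] = 17,  x[47] = 17,  x[48] = 6,  x[49] = 23.
Since (x[48], x[49]) = (x[0], x[1]) = (6, 23) (two consecutive terms determine the rest), the sequence is periodic with period 48.
(473 - 0) mod 48 = 41, so x[473] = x[41] = 5.

5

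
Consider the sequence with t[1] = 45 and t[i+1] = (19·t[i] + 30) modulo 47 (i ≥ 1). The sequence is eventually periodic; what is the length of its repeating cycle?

We have t[1] = 45,  t[2] = 39,  t[3] = 19,  t[4] = 15,  t[5] = 33,  t[6] = 46,  t[7] = 11,  t[8] = 4,  t[9] = 12,  t[10] = 23,  t[11] = 44,  t[12] = 20,  t[13] = 34,  t[14] = 18,  t[15] = 43,  t[16] = 1,  t[17] = 2,  t[18] = 21,  t[19] = 6,  t[20] = 3,  t[21] = 40,  t[22] = 38,  t[23] = 0,  t[24] = 30,  t[25] = 36,  t[26] = 9,  t[27] = 13,  t[28] = 42,  t[29] = 29,  t[30] = 17,  t[31] = 24,  t[32] = 16,  t[33] = 5,  t[34] = 31,  t[35] = 8,  t[36] = 41,  t[37] = 10,  t[38] = 32,  t[39] = 27,  t[40] = 26,  t[41] = 7,  t[42] = 22,  t[43] = 25,  t[44] = 35,  t[45] = 37,  t[46] = 28,  t[47] = 45.
Since t[47] = t[1] = 45, the sequence is periodic with period 46.

46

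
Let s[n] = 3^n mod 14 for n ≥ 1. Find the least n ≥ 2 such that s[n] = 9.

Computing terms: s[1] = 3,  s[2] = 9,  s[3] = 13,  s[4] = 11,  s[5] = 5,  s[6] = 1,  s[7] = 3.
The sequence repeats with period 6.
The value 9 first appears (with n ≥ 2) at s[2].

2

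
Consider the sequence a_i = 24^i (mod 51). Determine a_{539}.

48

We have a_0 = 1; a_1 = 24; a_2 = 15; a_3 = 3; a_4 = 21; a_5 = 45; a_6 = 9; a_7 = 12; a_8 = 33; a_9 = 27; a_{10} = 36; a_{11} = 48; a_{12} = 30; a_{13} = 6; a_{14} = 42; a_{15} = 39; a_{16} = 18; a_{17} = 24.
Since a_{17} = a_1 = 24, the sequence is eventually periodic: after a pre-period of length 1 it cycles with period 16.
For i ≥ 1, a_i depends only on (i - 1) mod 16. (539 - 1) mod 16 = 10, so a_{539} = a_{11} = 48.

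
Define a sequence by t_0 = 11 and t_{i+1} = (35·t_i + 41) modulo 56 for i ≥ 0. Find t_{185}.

We have t_0 = 11, t_1 = 34, t_2 = 55, t_3 = 6, t_4 = 27, t_5 = 34.
Since t_5 = t_1 = 34, the sequence is eventually periodic: after a pre-period of length 1 it cycles with period 4.
For i ≥ 1, t_i depends only on (i - 1) mod 4. (185 - 1) mod 4 = 0, so t_{185} = t_1 = 34.

34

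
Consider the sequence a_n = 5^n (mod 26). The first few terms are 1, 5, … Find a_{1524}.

We have a_0 = 1, a_1 = 5, a_2 = 25, a_3 = 21, a_4 = 1.
The sequence repeats with period 4.
(1524 - 0) mod 4 = 0, so a_{1524} = a_0 = 1.

1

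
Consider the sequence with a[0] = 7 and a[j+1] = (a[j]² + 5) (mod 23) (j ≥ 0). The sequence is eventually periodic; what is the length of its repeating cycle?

4

We have a[0] = 7, a[1] = 8, a[2] = 0, a[3] = 5, a[4] = 7.
Since a[4] = a[0] = 7, the sequence is periodic with period 4.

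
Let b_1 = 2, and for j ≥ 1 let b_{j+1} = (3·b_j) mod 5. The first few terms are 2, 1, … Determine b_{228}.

b_1 = 2; b_2 = 1; b_3 = 3; b_4 = 4; b_5 = 2.
The sequence repeats with period 4.
(228 - 1) mod 4 = 3, so b_{228} = b_4 = 4.

4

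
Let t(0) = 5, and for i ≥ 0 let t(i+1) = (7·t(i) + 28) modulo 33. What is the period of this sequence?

t(0) = 5, t(1) = 30, t(2) = 7, t(3) = 11, t(4) = 6, t(5) = 4, t(6) = 23, t(7) = 24, t(8) = 31, t(9) = 14, t(10) = 27, t(11) = 19, t(12) = 29, t(13) = 0, t(14) = 28, t(15) = 26, t(16) = 12, t(17) = 13, t(18) = 20, t(19) = 3, t(20) = 16, t(21) = 8, t(22) = 18, t(23) = 22, t(24) = 17, t(25) = 15, t(26) = 1, t(27) = 2, t(28) = 9, t(29) = 25, t(30) = 5.
The sequence repeats with period 30.

30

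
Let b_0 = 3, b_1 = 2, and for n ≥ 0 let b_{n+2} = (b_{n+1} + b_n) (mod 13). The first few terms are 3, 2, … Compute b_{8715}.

11

Listing terms: b_0 = 3, b_1 = 2, b_2 = 5, b_3 = 7, b_4 = 12, b_5 = 6, b_6 = 5, b_7 = 11, b_8 = 3, b_9 = 1, b_{10} = 4, b_{11} = 5, b_{12} = 9, b_{13} = 1, b_{14} = 10, b_{15} = 11, b_{16} = 8, b_{17} = 6, b_{18} = 1, b_{19} = 7, b_{20} = 8, b_{21} = 2, b_{22} = 10, b_{23} = 12, b_{24} = 9, b_{25} = 8, b_{26} = 4, b_{27} = 12, b_{28} = 3, b_{29} = 2.
The sequence repeats with period 28.
So b_{8715} = b_{0 + ((8715-0) mod 28)} = b_7 = 11.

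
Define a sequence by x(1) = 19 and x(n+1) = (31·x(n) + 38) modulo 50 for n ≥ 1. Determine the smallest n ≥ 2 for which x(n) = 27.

Listing terms: x(1) = 19; x(2) = 27; x(3) = 25; x(4) = 13; x(5) = 41; x(6) = 9; x(7) = 17; x(8) = 15; x(9) = 3; x(10) = 31; x(11) = 49; x(12) = 7; x(13) = 5; x(14) = 43; x(15) = 21; x(16) = 39; x(17) = 47; x(18) = 45; x(19) = 33; x(20) = 11; x(21) = 29; x(22) = 37; x(23) = 35; x(24) = 23; x(25) = 1; x(26) = 19.
The sequence repeats with period 25.
The value 27 first appears (with n ≥ 2) at x(2).

2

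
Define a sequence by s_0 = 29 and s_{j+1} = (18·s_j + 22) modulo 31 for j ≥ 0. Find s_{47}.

18

We have s_0 = 29, s_1 = 17, s_2 = 18, s_3 = 5, s_4 = 19, s_5 = 23, s_6 = 2, s_7 = 27, s_8 = 12, s_9 = 21, s_{10} = 28, s_{11} = 30, s_{12} = 4, s_{13} = 1, s_{14} = 9, s_{15} = 29.
Since s_{15} = s_0 = 29, the sequence is periodic with period 15.
So s_{47} = s_{0 + ((47-0) mod 15)} = s_2 = 18.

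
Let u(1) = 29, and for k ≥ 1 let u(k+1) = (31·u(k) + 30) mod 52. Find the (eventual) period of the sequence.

4

u(1) = 29,  u(2) = 45,  u(3) = 21,  u(4) = 5,  u(5) = 29.
The sequence repeats with period 4.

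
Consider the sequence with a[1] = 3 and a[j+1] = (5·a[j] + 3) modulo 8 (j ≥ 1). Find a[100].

4

a[1] = 3,  a[2] = 2,  a[3] = 5,  a[4] = 4,  a[5] = 7,  a[6] = 6,  a[7] = 1,  a[8] = 0,  a[9] = 3.
The sequence repeats with period 8.
So a[100] = a[1 + ((100-1) mod 8)] = a[4] = 4.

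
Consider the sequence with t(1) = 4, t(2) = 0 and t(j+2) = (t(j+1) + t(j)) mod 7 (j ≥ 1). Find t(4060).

Listing terms: t(1) = 4, t(2) = 0, t(3) = 4, t(4) = 4, t(5) = 1, t(6) = 5, t(7) = 6, t(8) = 4, t(9) = 3, t(10) = 0, t(11) = 3, t(12) = 3, t(13) = 6, t(14) = 2, t(15) = 1, t(16) = 3, t(17) = 4, t(18) = 0.
Since (t(17), t(18)) = (t(1), t(2)) = (4, 0) (two consecutive terms determine the rest), the sequence is periodic with period 16.
So t(4060) = t(1 + ((4060-1) mod 16)) = t(12) = 3.

3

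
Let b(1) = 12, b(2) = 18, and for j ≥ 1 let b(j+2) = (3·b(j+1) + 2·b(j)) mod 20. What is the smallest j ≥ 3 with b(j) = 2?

b(1) = 12; b(2) = 18; b(3) = 18; b(4) = 10; b(5) = 6; b(6) = 18; b(7) = 6; b(8) = 14; b(9) = 14; b(10) = 10; b(11) = 18; b(12) = 14; b(13) = 18; b(14) = 2; b(15) = 2; b(16) = 10; b(17) = 14; b(18) = 2; b(19) = 14; b(20) = 6; b(21) = 6; b(22) = 10; b(23) = 2; b(24) = 6; b(25) = 2; b(26) = 18; b(27) = 18.
Since (b(26), b(27)) = (b(2), b(3)) = (18, 18) (two consecutive terms determine the rest), the sequence is eventually periodic: after a pre-period of length 1 it cycles with period 24.
The value 2 first appears (with j ≥ 3) at b(14).

14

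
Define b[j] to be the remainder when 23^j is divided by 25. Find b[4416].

Computing terms: b[1] = 23; b[2] = 4; b[3] = 17; b[4] = 16; b[5] = 18; b[6] = 14; b[7] = 22; b[8] = 6; b[9] = 13; b[10] = 24; b[11] = 2; b[12] = 21; b[13] = 8; b[14] = 9; b[15] = 7; b[16] = 11; b[17] = 3; b[18] = 19; b[19] = 12; b[20] = 1; b[21] = 23.
Since b[21] = b[1] = 23, the sequence is periodic with period 20.
(4416 - 1) mod 20 = 15, so b[4416] = b[16] = 11.

11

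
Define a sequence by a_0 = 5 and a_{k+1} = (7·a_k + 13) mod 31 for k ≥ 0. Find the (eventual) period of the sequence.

15

We have a_0 = 5,  a_1 = 17,  a_2 = 8,  a_3 = 7,  a_4 = 0,  a_5 = 13,  a_6 = 11,  a_7 = 28,  a_8 = 23,  a_9 = 19,  a_{10} = 22,  a_{11} = 12,  a_{12} = 4,  a_{13} = 10,  a_{14} = 21,  a_{15} = 5.
Since a_{15} = a_0 = 5, the sequence is periodic with period 15.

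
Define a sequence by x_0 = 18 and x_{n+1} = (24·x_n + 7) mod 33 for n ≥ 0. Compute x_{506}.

31

Computing terms: x_0 = 18, x_1 = 10, x_2 = 16, x_3 = 28, x_4 = 19, x_5 = 1, x_6 = 31, x_7 = 25, x_8 = 13, x_9 = 22, x_{10} = 7, x_{11} = 10.
Since x_{11} = x_1 = 10, the sequence is eventually periodic: after a pre-period of length 1 it cycles with period 10.
For n ≥ 1, x_n depends only on (n - 1) mod 10. (506 - 1) mod 10 = 5, so x_{506} = x_6 = 31.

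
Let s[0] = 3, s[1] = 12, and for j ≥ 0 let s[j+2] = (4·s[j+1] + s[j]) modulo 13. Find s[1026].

8

We have s[0] = 3,  s[1] = 12,  s[2] = 12,  s[3] = 8,  s[4] = 5,  s[5] = 2,  s[6] = 0,  s[7] = 2,  s[8] = 8,  s[9] = 8,  s[10] = 1,  s[11] = 12,  s[12] = 10,  s[13] = 0,  s[14] = 10,  s[15] = 1,  s[16] = 1,  s[17] = 5,  s[18] = 8,  s[19] = 11,  s[20] = 0,  s[21] = 11,  s[22] = 5,  s[23] = 5,  s[24] = 12,  s[25] = 1,  s[26] = 3,  s[27] = 0,  s[28] = 3,  s[29] = 12.
Since (s[28], s[29]) = (s[0], s[1]) = (3, 12) (two consecutive terms determine the rest), the sequence is periodic with period 28.
(1026 - 0) mod 28 = 18, so s[1026] = s[18] = 8.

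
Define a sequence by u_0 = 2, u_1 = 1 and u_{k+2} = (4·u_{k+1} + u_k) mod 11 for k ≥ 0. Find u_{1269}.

Computing terms: u_0 = 2, u_1 = 1, u_2 = 6, u_3 = 3, u_4 = 7, u_5 = 9, u_6 = 10, u_7 = 5, u_8 = 8, u_9 = 4, u_{10} = 2, u_{11} = 1.
The sequence repeats with period 10.
(1269 - 0) mod 10 = 9, so u_{1269} = u_9 = 4.

4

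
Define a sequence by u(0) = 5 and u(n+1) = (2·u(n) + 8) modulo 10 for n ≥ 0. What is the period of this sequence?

4

Computing terms: u(0) = 5, u(1) = 8, u(2) = 4, u(3) = 6, u(4) = 0, u(5) = 8.
Since u(5) = u(1) = 8, the sequence is eventually periodic: after a pre-period of length 1 it cycles with period 4.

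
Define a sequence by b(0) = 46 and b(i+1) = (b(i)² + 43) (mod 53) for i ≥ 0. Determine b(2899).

Computing terms: b(0) = 46,  b(1) = 39,  b(2) = 27,  b(3) = 30,  b(4) = 42,  b(5) = 5,  b(6) = 15,  b(7) = 3,  b(8) = 52,  b(9) = 44,  b(10) = 18,  b(11) = 49,  b(12) = 6,  b(13) = 26,  b(14) = 30.
Since b(14) = b(3) = 30, the sequence is eventually periodic: after a pre-period of length 3 it cycles with period 11.
For i ≥ 3, b(i) depends only on (i - 3) mod 11. (2899 - 3) mod 11 = 3, so b(2899) = b(6) = 15.

15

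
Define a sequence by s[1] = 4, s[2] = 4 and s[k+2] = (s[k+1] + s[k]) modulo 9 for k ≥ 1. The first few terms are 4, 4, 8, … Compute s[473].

Computing terms: s[1] = 4,  s[2] = 4,  s[3] = 8,  s[4] = 3,  s[5] = 2,  s[6] = 5,  s[7] = 7,  s[8] = 3,  s[9] = 1,  s[10] = 4,  s[11] = 5,  s[12] = 0,  s[13] = 5,  s[14] = 5,  s[15] = 1,  s[16] = 6,  s[17] = 7,  s[18] = 4,  s[19] = 2,  s[20] = 6,  s[21] = 8,  s[22] = 5,  s[23] = 4,  s[24] = 0,  s[25] = 4,  s[26] = 4.
The sequence repeats with period 24.
So s[473] = s[1 + ((473-1) mod 24)] = s[17] = 7.

7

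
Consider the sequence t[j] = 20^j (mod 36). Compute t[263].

Computing terms: t[0] = 1, t[1] = 20, t[2] = 4, t[3] = 8, t[4] = 16, t[5] = 32, t[6] = 28, t[7] = 20.
Since t[7] = t[1] = 20, the sequence is eventually periodic: after a pre-period of length 1 it cycles with period 6.
For j ≥ 1, t[j] depends only on (j - 1) mod 6. (263 - 1) mod 6 = 4, so t[263] = t[5] = 32.

32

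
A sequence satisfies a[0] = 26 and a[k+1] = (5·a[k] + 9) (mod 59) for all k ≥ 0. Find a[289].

Computing terms: a[0] = 26,  a[1] = 21,  a[2] = 55,  a[3] = 48,  a[4] = 13,  a[5] = 15,  a[6] = 25,  a[7] = 16,  a[8] = 30,  a[9] = 41,  a[10] = 37,  a[11] = 17,  a[12] = 35,  a[13] = 7,  a[14] = 44,  a[15] = 52,  a[16] = 33,  a[17] = 56,  a[18] = 53,  a[19] = 38,  a[20] = 22,  a[21] = 1,  a[22] = 14,  a[23] = 20,  a[24] = 50,  a[25] = 23,  a[26] = 6,  a[27] = 39,  a[28] = 27,  a[29] = 26.
The sequence repeats with period 29.
So a[289] = a[0 + ((289-0) mod 29)] = a[28] = 27.

27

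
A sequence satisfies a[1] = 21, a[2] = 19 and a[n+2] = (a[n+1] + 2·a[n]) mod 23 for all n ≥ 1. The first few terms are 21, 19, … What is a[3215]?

15

Listing terms: a[1] = 21; a[2] = 19; a[3] = 15; a[4] = 7; a[5] = 14; a[6] = 5; a[7] = 10; a[8] = 20; a[9] = 17; a[10] = 11; a[11] = 22; a[12] = 21; a[13] = 19.
The sequence repeats with period 11.
(3215 - 1) mod 11 = 2, so a[3215] = a[3] = 15.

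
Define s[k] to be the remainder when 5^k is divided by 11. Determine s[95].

s[0] = 1; s[1] = 5; s[2] = 3; s[3] = 4; s[4] = 9; s[5] = 1.
Since s[5] = s[0] = 1, the sequence is periodic with period 5.
So s[95] = s[0 + ((95-0) mod 5)] = s[0] = 1.

1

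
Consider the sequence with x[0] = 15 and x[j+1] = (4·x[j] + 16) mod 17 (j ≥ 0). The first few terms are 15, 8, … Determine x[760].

Computing terms: x[0] = 15, x[1] = 8, x[2] = 14, x[3] = 4, x[4] = 15.
Since x[4] = x[0] = 15, the sequence is periodic with period 4.
(760 - 0) mod 4 = 0, so x[760] = x[0] = 15.

15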